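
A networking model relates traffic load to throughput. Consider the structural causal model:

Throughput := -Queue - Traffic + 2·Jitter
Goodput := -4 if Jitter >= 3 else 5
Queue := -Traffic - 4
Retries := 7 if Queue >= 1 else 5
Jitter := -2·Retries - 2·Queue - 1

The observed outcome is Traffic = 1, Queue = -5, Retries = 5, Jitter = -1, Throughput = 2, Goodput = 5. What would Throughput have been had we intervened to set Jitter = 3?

Intervening sets Jitter = 3 and removes its equation (Jitter := -2·Retries - 2·Queue - 1).
Queue = -Traffic - 4  [with Traffic=1]  = -5
Throughput = -Queue - Traffic + 2·Jitter  [with Queue=-5, Traffic=1, Jitter=3]  = 10

10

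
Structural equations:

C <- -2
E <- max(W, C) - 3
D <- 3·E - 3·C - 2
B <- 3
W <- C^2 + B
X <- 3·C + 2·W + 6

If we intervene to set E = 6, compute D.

22

The intervention breaks the incoming arrows to E: E <- max(W, C) - 3 no longer applies, and E = 6.
D = 3·E - 3·C - 2  [with E=6, C=-2]  = 22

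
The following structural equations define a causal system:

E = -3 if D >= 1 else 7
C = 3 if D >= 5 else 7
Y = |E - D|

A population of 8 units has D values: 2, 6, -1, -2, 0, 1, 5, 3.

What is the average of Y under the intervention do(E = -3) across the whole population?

4.75

Every unit gets E=-3 under the intervention. Y values become 5, 9, 2, 1, 3, 4, 8, 6; E[Y|do(E=-3)] = 4.75.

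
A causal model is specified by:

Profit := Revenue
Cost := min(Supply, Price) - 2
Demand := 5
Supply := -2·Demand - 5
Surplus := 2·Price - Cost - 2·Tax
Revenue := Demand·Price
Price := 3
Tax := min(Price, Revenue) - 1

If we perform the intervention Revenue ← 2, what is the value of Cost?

-17

The intervention breaks the incoming arrows to Revenue: Revenue := Demand·Price no longer applies, and Revenue = 2.
Since Cost is not a descendant of the intervened variable, it is unaffected.
Supply = -2·Demand - 5  [with Demand=5]  = -15
Cost = min(Supply, Price) - 2  [with Supply=-15, Price=3]  = -17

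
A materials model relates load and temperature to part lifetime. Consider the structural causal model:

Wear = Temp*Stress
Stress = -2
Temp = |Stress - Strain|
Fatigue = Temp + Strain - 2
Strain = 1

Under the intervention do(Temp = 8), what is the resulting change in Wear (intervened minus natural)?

-10

The intervention breaks the incoming arrows to Temp: Temp = |Stress - Strain| no longer applies, and Temp = 8.
Wear = Temp*Stress  [with Temp=8, Stress=-2]  = -16
Without intervention: Temp = |Stress - Strain|  [with Stress=-2, Strain=1]  = 3; Wear = Temp*Stress  [with Temp=3, Stress=-2]  = -6.
Change = -16 − (-6) = -10.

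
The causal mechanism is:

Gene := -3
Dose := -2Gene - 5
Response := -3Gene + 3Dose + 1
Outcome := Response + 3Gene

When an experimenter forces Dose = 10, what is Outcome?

31

Under do(Dose=10), the mechanism Dose := -2Gene - 5 is discarded; Dose is fixed at 10.
Response = -3Gene + 3Dose + 1  [with Gene=-3, Dose=10]  = 40
Outcome = Response + 3Gene  [with Response=40, Gene=-3]  = 31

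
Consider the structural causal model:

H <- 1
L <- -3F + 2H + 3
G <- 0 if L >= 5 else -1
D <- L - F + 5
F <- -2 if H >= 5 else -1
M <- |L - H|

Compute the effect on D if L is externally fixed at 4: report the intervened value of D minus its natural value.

-4

The intervention breaks the incoming arrows to L: L <- -3F + 2H + 3 no longer applies, and L = 4.
F = -2 if H >= 5 else -1  [with H=1]  = -1
D = L - F + 5  [with L=4, F=-1]  = 10
Without intervention: F = -2 if H >= 5 else -1  [with H=1]  = -1; L = -3F + 2H + 3  [with F=-1, H=1]  = 8; D = L - F + 5  [with L=8, F=-1]  = 14.
Change = 10 − 14 = -4.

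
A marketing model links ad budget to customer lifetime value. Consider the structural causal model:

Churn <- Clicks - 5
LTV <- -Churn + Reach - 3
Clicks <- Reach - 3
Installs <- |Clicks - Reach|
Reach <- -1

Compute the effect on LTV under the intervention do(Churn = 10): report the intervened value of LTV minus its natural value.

Intervening sets Churn = 10 and removes its equation (Churn <- Clicks - 5).
LTV = -Churn + Reach - 3  [with Churn=10, Reach=-1]  = -14
Without intervention: Clicks = Reach - 3  [with Reach=-1]  = -4; Churn = Clicks - 5  [with Clicks=-4]  = -9; LTV = -Churn + Reach - 3  [with Churn=-9, Reach=-1]  = 5.
Change = -14 − 5 = -19.

-19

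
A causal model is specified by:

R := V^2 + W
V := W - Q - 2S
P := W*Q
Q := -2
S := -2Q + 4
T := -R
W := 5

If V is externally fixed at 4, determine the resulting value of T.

Under do(V=4), the mechanism V := W - Q - 2S is discarded; V is fixed at 4.
R = V^2 + W  [with V=4, W=5]  = 21
T = -R  [with R=21]  = -21

-21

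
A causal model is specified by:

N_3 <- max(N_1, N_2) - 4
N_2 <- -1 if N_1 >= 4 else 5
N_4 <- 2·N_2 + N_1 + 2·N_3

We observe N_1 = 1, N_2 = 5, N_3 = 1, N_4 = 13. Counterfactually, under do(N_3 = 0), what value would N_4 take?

11

The intervention breaks the incoming arrows to N_3: N_3 <- max(N_1, N_2) - 4 no longer applies, and N_3 = 0.
N_2 = -1 if N_1 >= 4 else 5  [with N_1=1]  = 5
N_4 = 2·N_2 + N_1 + 2·N_3  [with N_2=5, N_1=1, N_3=0]  = 11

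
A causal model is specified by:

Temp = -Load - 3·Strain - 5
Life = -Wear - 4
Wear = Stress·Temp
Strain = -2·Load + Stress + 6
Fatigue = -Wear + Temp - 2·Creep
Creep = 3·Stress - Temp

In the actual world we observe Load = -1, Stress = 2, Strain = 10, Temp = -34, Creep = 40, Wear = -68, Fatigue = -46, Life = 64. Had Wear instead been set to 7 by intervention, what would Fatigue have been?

Intervening sets Wear = 7 and removes its equation (Wear = Stress·Temp).
Strain = -2·Load + Stress + 6  [with Load=-1, Stress=2]  = 10
Temp = -Load - 3·Strain - 5  [with Load=-1, Strain=10]  = -34
Creep = 3·Stress - Temp  [with Stress=2, Temp=-34]  = 40
Fatigue = -Wear + Temp - 2·Creep  [with Wear=7, Temp=-34, Creep=40]  = -121

-121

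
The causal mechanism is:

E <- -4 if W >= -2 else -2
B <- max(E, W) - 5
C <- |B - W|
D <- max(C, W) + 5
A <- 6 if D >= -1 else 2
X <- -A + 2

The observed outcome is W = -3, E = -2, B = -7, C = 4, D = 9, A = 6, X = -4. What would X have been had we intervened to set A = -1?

Intervening sets A = -1 and removes its equation (A <- 6 if D >= -1 else 2).
X = -A + 2  [with A=-1]  = 3

3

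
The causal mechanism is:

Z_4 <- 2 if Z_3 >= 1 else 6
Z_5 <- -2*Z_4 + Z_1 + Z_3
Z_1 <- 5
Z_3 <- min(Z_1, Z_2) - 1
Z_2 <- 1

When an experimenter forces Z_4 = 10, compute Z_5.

-15

Intervening sets Z_4 = 10 and removes its equation (Z_4 <- 2 if Z_3 >= 1 else 6).
Z_3 = min(Z_1, Z_2) - 1  [with Z_1=5, Z_2=1]  = 0
Z_5 = -2*Z_4 + Z_1 + Z_3  [with Z_4=10, Z_1=5, Z_3=0]  = -15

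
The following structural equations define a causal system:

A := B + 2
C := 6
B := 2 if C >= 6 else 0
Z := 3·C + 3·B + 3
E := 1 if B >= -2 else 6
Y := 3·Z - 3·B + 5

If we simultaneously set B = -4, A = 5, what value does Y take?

Setting B = -4, A = 5 by intervention discards those variables' equations.
Z = 3·C + 3·B + 3  [with C=6, B=-4]  = 9
Y = 3·Z - 3·B + 5  [with Z=9, B=-4]  = 44

44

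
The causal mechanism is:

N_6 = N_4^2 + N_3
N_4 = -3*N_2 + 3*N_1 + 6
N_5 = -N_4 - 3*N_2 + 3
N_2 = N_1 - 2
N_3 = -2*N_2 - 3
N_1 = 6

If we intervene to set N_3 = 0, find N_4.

The intervention breaks the incoming arrows to N_3: N_3 = -2*N_2 - 3 no longer applies, and N_3 = 0.
N_4 is not downstream of the intervention, so its value is determined by the original equations.
N_2 = N_1 - 2  [with N_1=6]  = 4
N_4 = -3*N_2 + 3*N_1 + 6  [with N_2=4, N_1=6]  = 12

12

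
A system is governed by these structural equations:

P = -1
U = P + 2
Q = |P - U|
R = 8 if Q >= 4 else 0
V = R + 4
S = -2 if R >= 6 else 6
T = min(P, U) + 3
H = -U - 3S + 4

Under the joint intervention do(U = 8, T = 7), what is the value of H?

2

Under do(U = 8, T = 7), each intervened variable's structural equation is replaced by its fixed value.
Q = |P - U|  [with P=-1, U=8]  = 9
R = 8 if Q >= 4 else 0  [with Q=9]  = 8
S = -2 if R >= 6 else 6  [with R=8]  = -2
H = -U - 3S + 4  [with U=8, S=-2]  = 2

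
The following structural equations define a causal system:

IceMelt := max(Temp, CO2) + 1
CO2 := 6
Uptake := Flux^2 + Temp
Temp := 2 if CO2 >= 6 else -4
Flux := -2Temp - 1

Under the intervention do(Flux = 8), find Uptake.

Intervening sets Flux = 8 and removes its equation (Flux := -2Temp - 1).
Temp = 2 if CO2 >= 6 else -4  [with CO2=6]  = 2
Uptake = Flux^2 + Temp  [with Flux=8, Temp=2]  = 66

66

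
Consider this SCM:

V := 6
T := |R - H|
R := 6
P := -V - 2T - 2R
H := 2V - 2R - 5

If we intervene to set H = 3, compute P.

do(H=3) replaces the equation H := 2V - 2R - 5 with the constant H = 3.
T = |R - H|  [with R=6, H=3]  = 3
P = -V - 2T - 2R  [with V=6, T=3, R=6]  = -24

-24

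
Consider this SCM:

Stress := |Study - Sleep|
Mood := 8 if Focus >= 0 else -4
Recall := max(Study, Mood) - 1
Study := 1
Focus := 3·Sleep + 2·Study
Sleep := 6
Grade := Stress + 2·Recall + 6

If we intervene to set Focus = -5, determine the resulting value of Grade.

The intervention breaks the incoming arrows to Focus: Focus := 3·Sleep + 2·Study no longer applies, and Focus = -5.
Stress = |Study - Sleep|  [with Study=1, Sleep=6]  = 5
Mood = 8 if Focus >= 0 else -4  [with Focus=-5]  = -4
Recall = max(Study, Mood) - 1  [with Study=1, Mood=-4]  = 0
Grade = Stress + 2·Recall + 6  [with Stress=5, Recall=0]  = 11

11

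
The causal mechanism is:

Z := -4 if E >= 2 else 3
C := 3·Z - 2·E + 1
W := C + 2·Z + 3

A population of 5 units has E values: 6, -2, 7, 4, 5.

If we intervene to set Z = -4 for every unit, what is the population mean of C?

-19

do(Z=-4) breaks Z's dependence on E. With Z=-4 fixed, C across the units is -23, -7, -25, -19, -21, mean -19.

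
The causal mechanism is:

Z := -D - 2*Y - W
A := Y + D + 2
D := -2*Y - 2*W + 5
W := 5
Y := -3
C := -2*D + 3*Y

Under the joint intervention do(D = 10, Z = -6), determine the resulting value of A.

Setting D = 10, Z = -6 by intervention discards those variables' equations.
A = Y + D + 2  [with Y=-3, D=10]  = 9

9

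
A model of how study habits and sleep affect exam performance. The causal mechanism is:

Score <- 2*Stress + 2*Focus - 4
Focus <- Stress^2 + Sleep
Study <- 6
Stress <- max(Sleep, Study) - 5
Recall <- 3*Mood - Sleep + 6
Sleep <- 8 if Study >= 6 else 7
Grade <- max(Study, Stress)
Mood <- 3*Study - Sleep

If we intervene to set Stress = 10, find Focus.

108

The intervention breaks the incoming arrows to Stress: Stress <- max(Sleep, Study) - 5 no longer applies, and Stress = 10.
Sleep = 8 if Study >= 6 else 7  [with Study=6]  = 8
Focus = Stress^2 + Sleep  [with Stress=10, Sleep=8]  = 108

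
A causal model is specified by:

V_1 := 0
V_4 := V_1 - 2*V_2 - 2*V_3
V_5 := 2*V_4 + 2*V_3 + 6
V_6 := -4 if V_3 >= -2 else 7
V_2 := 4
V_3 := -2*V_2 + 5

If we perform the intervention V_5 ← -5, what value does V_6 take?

7

The intervention breaks the incoming arrows to V_5: V_5 := 2*V_4 + 2*V_3 + 6 no longer applies, and V_5 = -5.
Since V_6 is not a descendant of the intervened variable, it is unaffected.
V_3 = -2*V_2 + 5  [with V_2=4]  = -3
V_6 = -4 if V_3 >= -2 else 7  [with V_3=-3]  = 7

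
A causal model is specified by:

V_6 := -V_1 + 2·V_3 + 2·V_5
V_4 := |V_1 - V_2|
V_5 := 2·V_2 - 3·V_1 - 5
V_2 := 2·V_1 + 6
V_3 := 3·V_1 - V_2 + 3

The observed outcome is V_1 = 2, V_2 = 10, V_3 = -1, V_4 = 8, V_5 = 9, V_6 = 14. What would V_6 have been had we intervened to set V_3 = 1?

The intervention breaks the incoming arrows to V_3: V_3 := 3·V_1 - V_2 + 3 no longer applies, and V_3 = 1.
V_2 = 2·V_1 + 6  [with V_1=2]  = 10
V_5 = 2·V_2 - 3·V_1 - 5  [with V_2=10, V_1=2]  = 9
V_6 = -V_1 + 2·V_3 + 2·V_5  [with V_1=2, V_3=1, V_5=9]  = 18

18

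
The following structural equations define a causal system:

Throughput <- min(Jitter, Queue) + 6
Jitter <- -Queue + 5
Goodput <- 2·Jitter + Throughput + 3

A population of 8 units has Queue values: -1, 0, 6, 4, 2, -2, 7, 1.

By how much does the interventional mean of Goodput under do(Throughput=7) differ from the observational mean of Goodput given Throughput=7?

0.75

The intervention sets Throughput=7 in all 8 units regardless of Queue. Recomputing Goodput per unit gives 22, 20, 8, 12, 16, 24, 6, 18; average 15.75.
E[Goodput|Throughput=7] averages over only the 2 units with Throughput=7 (Queue = 4, 1): Goodput = 12, 18, mean 15.
Difference = 15.75 − 15 = 0.75.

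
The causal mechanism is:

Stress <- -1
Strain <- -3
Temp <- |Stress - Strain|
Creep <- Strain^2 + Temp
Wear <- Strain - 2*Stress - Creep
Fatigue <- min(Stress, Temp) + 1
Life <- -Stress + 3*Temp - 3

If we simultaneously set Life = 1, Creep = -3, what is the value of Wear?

Under do(Life = 1, Creep = -3), each intervened variable's structural equation is replaced by its fixed value.
Wear = Strain - 2*Stress - Creep  [with Strain=-3, Stress=-1, Creep=-3]  = 2

2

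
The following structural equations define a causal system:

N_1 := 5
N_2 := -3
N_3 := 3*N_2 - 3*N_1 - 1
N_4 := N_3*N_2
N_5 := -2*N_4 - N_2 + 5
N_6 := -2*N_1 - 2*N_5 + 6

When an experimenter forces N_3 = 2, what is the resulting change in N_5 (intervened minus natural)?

162

do(N_3=2) replaces the equation N_3 := 3*N_2 - 3*N_1 - 1 with the constant N_3 = 2.
N_4 = N_3*N_2  [with N_3=2, N_2=-3]  = -6
N_5 = -2*N_4 - N_2 + 5  [with N_4=-6, N_2=-3]  = 20
Without intervention: N_3 = 3*N_2 - 3*N_1 - 1  [with N_2=-3, N_1=5]  = -25; N_4 = N_3*N_2  [with N_3=-25, N_2=-3]  = 75; N_5 = -2*N_4 - N_2 + 5  [with N_4=75, N_2=-3]  = -142.
Change = 20 − (-142) = 162.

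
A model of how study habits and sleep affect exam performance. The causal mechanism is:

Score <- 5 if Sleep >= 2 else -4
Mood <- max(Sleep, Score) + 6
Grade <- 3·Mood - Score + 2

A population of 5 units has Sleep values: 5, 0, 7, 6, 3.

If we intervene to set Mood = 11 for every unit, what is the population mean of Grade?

The intervention sets Mood=11 in all 5 units regardless of Sleep. Recomputing Grade per unit gives 30, 39, 30, 30, 30; average 31.8.

31.8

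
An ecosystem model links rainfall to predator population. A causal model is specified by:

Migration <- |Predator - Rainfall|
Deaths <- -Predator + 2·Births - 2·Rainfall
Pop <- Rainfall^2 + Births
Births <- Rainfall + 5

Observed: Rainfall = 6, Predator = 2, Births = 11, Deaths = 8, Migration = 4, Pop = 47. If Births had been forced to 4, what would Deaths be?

-6

The intervention breaks the incoming arrows to Births: Births <- Rainfall + 5 no longer applies, and Births = 4.
Deaths = -Predator + 2·Births - 2·Rainfall  [with Predator=2, Births=4, Rainfall=6]  = -6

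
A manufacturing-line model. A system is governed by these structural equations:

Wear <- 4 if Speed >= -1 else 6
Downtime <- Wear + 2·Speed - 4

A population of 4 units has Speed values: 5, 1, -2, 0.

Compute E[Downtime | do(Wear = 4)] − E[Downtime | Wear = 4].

do(Wear=4) breaks Wear's dependence on Speed. With Wear=4 fixed, Downtime across the units is 10, 2, -4, 0, mean 2.
Conditioning on Wear=4 selects the 3 unit(s) with Speed ∈ {5, 1, 0}. Their Downtime values: 10, 2, 0. Mean = 4.
Difference = 2 − 4 = -2.

-2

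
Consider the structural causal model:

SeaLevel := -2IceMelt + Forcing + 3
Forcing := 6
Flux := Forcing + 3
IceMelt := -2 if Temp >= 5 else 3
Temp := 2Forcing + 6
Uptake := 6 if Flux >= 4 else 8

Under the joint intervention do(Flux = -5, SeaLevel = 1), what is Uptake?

Setting Flux = -5, SeaLevel = 1 by intervention discards those variables' equations.
Uptake = 6 if Flux >= 4 else 8  [with Flux=-5]  = 8

8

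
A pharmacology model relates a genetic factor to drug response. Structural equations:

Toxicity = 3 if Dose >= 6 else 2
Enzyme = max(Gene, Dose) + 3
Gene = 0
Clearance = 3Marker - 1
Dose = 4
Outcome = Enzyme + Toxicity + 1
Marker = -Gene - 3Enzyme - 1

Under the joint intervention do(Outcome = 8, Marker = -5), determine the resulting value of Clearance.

-16

Setting Outcome = 8, Marker = -5 by intervention discards those variables' equations.
Clearance = 3Marker - 1  [with Marker=-5]  = -16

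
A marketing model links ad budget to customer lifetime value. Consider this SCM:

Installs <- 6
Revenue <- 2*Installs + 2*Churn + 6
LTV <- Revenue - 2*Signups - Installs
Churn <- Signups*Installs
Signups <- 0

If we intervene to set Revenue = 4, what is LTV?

-2

Intervening sets Revenue = 4 and removes its equation (Revenue <- 2*Installs + 2*Churn + 6).
LTV = Revenue - 2*Signups - Installs  [with Revenue=4, Signups=0, Installs=6]  = -2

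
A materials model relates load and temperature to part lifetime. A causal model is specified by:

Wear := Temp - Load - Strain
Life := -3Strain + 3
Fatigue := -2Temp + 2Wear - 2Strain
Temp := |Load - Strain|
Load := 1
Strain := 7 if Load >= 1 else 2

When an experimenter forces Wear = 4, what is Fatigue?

Intervening sets Wear = 4 and removes its equation (Wear := Temp - Load - Strain).
Strain = 7 if Load >= 1 else 2  [with Load=1]  = 7
Temp = |Load - Strain|  [with Load=1, Strain=7]  = 6
Fatigue = -2Temp + 2Wear - 2Strain  [with Temp=6, Wear=4, Strain=7]  = -18

-18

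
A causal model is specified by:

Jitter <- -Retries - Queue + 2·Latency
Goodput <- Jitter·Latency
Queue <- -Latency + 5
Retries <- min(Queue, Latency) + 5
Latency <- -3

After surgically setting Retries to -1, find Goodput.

do(Retries=-1) replaces the equation Retries <- min(Queue, Latency) + 5 with the constant Retries = -1.
Queue = -Latency + 5  [with Latency=-3]  = 8
Jitter = -Retries - Queue + 2·Latency  [with Retries=-1, Queue=8, Latency=-3]  = -13
Goodput = Jitter·Latency  [with Jitter=-13, Latency=-3]  = 39

39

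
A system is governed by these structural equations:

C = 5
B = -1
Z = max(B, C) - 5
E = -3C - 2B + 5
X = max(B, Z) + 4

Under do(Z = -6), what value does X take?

The intervention breaks the incoming arrows to Z: Z = max(B, C) - 5 no longer applies, and Z = -6.
X = max(B, Z) + 4  [with B=-1, Z=-6]  = 3

3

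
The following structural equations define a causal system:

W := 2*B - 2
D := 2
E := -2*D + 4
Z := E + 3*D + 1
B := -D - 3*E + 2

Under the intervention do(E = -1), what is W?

4

do(E=-1) replaces the equation E := -2*D + 4 with the constant E = -1.
B = -D - 3*E + 2  [with D=2, E=-1]  = 3
W = 2*B - 2  [with B=3]  = 4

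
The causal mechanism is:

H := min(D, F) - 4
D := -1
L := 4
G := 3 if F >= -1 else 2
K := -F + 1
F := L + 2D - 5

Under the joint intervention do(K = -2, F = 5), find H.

-5

Under do(K = -2, F = 5), each intervened variable's structural equation is replaced by its fixed value.
H = min(D, F) - 4  [with D=-1, F=5]  = -5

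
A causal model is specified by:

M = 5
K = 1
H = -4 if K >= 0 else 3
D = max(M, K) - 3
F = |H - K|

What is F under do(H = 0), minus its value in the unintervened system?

Intervening sets H = 0 and removes its equation (H = -4 if K >= 0 else 3).
F = |H - K|  [with H=0, K=1]  = 1
Without intervention: H = -4 if K >= 0 else 3  [with K=1]  = -4; F = |H - K|  [with H=-4, K=1]  = 5.
Change = 1 − 5 = -4.

-4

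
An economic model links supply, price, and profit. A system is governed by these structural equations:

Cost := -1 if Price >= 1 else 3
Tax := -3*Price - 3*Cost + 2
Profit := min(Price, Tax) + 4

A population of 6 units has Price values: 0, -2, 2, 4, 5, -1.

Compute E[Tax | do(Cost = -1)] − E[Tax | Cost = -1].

7

The intervention sets Cost=-1 in all 6 units regardless of Price. Recomputing Tax per unit gives 5, 11, -1, -7, -10, 8; average 1.
E[Tax|Cost=-1] averages over only the 3 units with Cost=-1 (Price = 2, 4, 5): Tax = -1, -7, -10, mean -6.
Difference = 1 − (-6) = 7.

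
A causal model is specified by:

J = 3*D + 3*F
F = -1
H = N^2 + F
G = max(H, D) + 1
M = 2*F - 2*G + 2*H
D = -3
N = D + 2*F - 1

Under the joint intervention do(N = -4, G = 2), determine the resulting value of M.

24

Under do(N = -4, G = 2), each intervened variable's structural equation is replaced by its fixed value.
H = N^2 + F  [with N=-4, F=-1]  = 15
M = 2*F - 2*G + 2*H  [with F=-1, G=2, H=15]  = 24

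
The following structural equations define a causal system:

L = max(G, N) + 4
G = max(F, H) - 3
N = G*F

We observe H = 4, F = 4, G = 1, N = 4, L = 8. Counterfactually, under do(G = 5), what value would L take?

do(G=5) replaces the equation G = max(F, H) - 3 with the constant G = 5.
N = G*F  [with G=5, F=4]  = 20
L = max(G, N) + 4  [with G=5, N=20]  = 24

24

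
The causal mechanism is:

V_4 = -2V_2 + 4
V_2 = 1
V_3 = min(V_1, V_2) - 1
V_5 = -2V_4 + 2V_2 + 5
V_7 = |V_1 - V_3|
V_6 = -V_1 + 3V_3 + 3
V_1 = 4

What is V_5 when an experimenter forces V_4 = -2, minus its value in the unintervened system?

Intervening sets V_4 = -2 and removes its equation (V_4 = -2V_2 + 4).
V_5 = -2V_4 + 2V_2 + 5  [with V_4=-2, V_2=1]  = 11
Without intervention: V_4 = -2V_2 + 4  [with V_2=1]  = 2; V_5 = -2V_4 + 2V_2 + 5  [with V_4=2, V_2=1]  = 3.
Change = 11 − 3 = 8.

8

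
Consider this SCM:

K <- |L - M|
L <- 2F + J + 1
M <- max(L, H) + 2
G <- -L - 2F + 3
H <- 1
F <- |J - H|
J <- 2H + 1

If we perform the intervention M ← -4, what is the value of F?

do(M=-4) replaces the equation M <- max(L, H) + 2 with the constant M = -4.
F is not downstream of the intervention, so its value is determined by the original equations.
J = 2H + 1  [with H=1]  = 3
F = |J - H|  [with J=3, H=1]  = 2

2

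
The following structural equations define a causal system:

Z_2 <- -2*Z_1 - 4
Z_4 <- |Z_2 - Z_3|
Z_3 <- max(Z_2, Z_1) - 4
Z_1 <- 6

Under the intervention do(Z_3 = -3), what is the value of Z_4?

13

The intervention breaks the incoming arrows to Z_3: Z_3 <- max(Z_2, Z_1) - 4 no longer applies, and Z_3 = -3.
Z_2 = -2*Z_1 - 4  [with Z_1=6]  = -16
Z_4 = |Z_2 - Z_3|  [with Z_2=-16, Z_3=-3]  = 13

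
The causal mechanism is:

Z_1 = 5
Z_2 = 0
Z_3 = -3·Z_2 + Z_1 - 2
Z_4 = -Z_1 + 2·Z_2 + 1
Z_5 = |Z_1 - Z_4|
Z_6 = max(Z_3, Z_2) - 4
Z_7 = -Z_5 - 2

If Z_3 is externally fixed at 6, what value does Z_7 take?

The intervention breaks the incoming arrows to Z_3: Z_3 = -3·Z_2 + Z_1 - 2 no longer applies, and Z_3 = 6.
Z_7 is not downstream of the intervention, so its value is determined by the original equations.
Z_4 = -Z_1 + 2·Z_2 + 1  [with Z_1=5, Z_2=0]  = -4
Z_5 = |Z_1 - Z_4|  [with Z_1=5, Z_4=-4]  = 9
Z_7 = -Z_5 - 2  [with Z_5=9]  = -11

-11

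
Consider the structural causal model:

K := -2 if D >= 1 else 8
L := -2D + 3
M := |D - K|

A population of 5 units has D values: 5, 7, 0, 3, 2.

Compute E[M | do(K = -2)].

Under do(K=-2), K's equation is replaced by K=-2 for every unit. Per-unit M: 7, 9, 2, 5, 4. Mean = 5.4.

5.4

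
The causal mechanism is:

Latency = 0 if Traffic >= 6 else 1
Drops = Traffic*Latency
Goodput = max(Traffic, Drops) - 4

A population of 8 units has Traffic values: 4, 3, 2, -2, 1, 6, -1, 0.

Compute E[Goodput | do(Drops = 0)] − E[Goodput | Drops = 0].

do(Drops=0) breaks Drops's dependence on Traffic. With Drops=0 fixed, Goodput across the units is 0, -1, -2, -4, -3, 2, -4, -4, mean -2.
Observing Drops=0 restricts to units where Drops's equation naturally yields 0: Traffic ∈ {6, 0}. In that subpopulation Goodput = 2, -4, mean -1.
Difference = -2 − (-1) = -1.

-1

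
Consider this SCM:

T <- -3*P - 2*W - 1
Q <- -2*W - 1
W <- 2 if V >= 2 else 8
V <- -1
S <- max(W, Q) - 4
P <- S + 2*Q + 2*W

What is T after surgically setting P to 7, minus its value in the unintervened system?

The intervention breaks the incoming arrows to P: P <- S + 2*Q + 2*W no longer applies, and P = 7.
W = 2 if V >= 2 else 8  [with V=-1]  = 8
T = -3*P - 2*W - 1  [with P=7, W=8]  = -38
Without intervention: W = 2 if V >= 2 else 8  [with V=-1]  = 8; Q = -2*W - 1  [with W=8]  = -17; S = max(W, Q) - 4  [with W=8, Q=-17]  = 4; P = S + 2*Q + 2*W  [with S=4, Q=-17, W=8]  = -14; T = -3*P - 2*W - 1  [with P=-14, W=8]  = 25.
Change = -38 − 25 = -63.

-63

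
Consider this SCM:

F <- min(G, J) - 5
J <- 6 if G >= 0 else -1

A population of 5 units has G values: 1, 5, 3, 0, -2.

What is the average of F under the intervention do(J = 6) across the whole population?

Under do(J=6), J's equation is replaced by J=6 for every unit. Per-unit F: -4, 0, -2, -5, -7. Mean = -3.6.

-3.6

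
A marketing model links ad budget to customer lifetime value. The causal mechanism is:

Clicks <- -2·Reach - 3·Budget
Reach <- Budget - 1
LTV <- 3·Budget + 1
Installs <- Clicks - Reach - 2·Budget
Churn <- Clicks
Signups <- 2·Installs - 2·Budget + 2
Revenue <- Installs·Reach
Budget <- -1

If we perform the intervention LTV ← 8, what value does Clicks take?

Under do(LTV=8), the mechanism LTV <- 3·Budget + 1 is discarded; LTV is fixed at 8.
No directed path runs from LTV to Clicks, so Clicks keeps its natural value.
Reach = Budget - 1  [with Budget=-1]  = -2
Clicks = -2·Reach - 3·Budget  [with Reach=-2, Budget=-1]  = 7

7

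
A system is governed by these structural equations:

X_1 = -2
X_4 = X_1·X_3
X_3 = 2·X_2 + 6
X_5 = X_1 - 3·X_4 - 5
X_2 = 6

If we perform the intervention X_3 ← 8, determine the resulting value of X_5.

do(X_3=8) replaces the equation X_3 = 2·X_2 + 6 with the constant X_3 = 8.
X_4 = X_1·X_3  [with X_1=-2, X_3=8]  = -16
X_5 = X_1 - 3·X_4 - 5  [with X_1=-2, X_4=-16]  = 41

41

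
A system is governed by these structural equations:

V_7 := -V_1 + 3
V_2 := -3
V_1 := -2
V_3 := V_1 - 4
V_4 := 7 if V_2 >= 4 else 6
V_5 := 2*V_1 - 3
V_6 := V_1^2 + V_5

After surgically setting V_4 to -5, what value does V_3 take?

-6

Under do(V_4=-5), the mechanism V_4 := 7 if V_2 >= 4 else 6 is discarded; V_4 is fixed at -5.
Since V_3 is not a descendant of the intervened variable, it is unaffected.
V_3 = V_1 - 4  [with V_1=-2]  = -6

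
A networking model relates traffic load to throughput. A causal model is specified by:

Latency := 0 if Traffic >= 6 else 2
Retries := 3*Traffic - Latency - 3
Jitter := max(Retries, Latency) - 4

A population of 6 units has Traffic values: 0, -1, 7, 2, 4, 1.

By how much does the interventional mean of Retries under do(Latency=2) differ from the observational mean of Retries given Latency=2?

Under do(Latency=2), Latency's equation is replaced by Latency=2 for every unit. Per-unit Retries: -5, -8, 16, 1, 7, -2. Mean = 1.5.
E[Retries|Latency=2] averages over only the 5 units with Latency=2 (Traffic = 0, -1, 2, 4, 1): Retries = -5, -8, 1, 7, -2, mean -1.4.
Difference = 1.5 − (-1.4) = 2.9.

2.9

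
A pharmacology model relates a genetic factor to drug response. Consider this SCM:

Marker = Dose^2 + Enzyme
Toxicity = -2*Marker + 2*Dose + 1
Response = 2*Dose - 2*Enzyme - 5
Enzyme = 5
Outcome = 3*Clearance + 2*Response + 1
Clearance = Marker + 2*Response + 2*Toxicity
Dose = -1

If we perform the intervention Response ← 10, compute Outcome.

The intervention breaks the incoming arrows to Response: Response = 2*Dose - 2*Enzyme - 5 no longer applies, and Response = 10.
Marker = Dose^2 + Enzyme  [with Dose=-1, Enzyme=5]  = 6
Toxicity = -2*Marker + 2*Dose + 1  [with Marker=6, Dose=-1]  = -13
Clearance = Marker + 2*Response + 2*Toxicity  [with Marker=6, Response=10, Toxicity=-13]  = 0
Outcome = 3*Clearance + 2*Response + 1  [with Clearance=0, Response=10]  = 21

21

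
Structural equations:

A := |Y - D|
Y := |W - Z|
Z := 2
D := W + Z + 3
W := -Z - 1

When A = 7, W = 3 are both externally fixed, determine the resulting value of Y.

Setting A = 7, W = 3 by intervention discards those variables' equations.
Y = |W - Z|  [with W=3, Z=2]  = 1

1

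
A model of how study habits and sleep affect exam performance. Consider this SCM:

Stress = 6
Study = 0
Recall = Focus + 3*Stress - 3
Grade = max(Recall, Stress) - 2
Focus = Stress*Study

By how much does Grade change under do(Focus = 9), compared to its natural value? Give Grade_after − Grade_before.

do(Focus=9) replaces the equation Focus = Stress*Study with the constant Focus = 9.
Recall = Focus + 3*Stress - 3  [with Focus=9, Stress=6]  = 24
Grade = max(Recall, Stress) - 2  [with Recall=24, Stress=6]  = 22
Without intervention: Focus = Stress*Study  [with Stress=6, Study=0]  = 0; Recall = Focus + 3*Stress - 3  [with Focus=0, Stress=6]  = 15; Grade = max(Recall, Stress) - 2  [with Recall=15, Stress=6]  = 13.
Change = 22 − 13 = 9.

9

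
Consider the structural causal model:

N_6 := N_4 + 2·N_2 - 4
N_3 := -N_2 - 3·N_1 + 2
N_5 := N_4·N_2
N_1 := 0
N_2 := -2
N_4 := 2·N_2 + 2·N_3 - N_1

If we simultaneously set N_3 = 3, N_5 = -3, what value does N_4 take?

2

The joint intervention fixes N_3 = 3, N_5 = -3, removing each variable's own equation.
N_4 = 2·N_2 + 2·N_3 - N_1  [with N_2=-2, N_3=3, N_1=0]  = 2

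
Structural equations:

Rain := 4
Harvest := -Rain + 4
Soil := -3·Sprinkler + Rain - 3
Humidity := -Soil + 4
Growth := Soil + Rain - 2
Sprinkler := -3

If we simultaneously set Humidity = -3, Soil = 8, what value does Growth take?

10

Under do(Humidity = -3, Soil = 8), each intervened variable's structural equation is replaced by its fixed value.
Growth = Soil + Rain - 2  [with Soil=8, Rain=4]  = 10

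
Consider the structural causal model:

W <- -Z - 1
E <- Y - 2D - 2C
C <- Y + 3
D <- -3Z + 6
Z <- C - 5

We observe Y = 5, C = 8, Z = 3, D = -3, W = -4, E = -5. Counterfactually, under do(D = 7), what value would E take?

Under do(D=7), the mechanism D <- -3Z + 6 is discarded; D is fixed at 7.
C = Y + 3  [with Y=5]  = 8
E = Y - 2D - 2C  [with Y=5, D=7, C=8]  = -25

-25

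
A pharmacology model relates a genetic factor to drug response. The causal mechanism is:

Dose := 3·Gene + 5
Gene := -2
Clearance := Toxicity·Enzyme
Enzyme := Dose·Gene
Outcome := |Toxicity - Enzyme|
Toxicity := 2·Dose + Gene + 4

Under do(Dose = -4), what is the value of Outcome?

14

Under do(Dose=-4), the mechanism Dose := 3·Gene + 5 is discarded; Dose is fixed at -4.
Enzyme = Dose·Gene  [with Dose=-4, Gene=-2]  = 8
Toxicity = 2·Dose + Gene + 4  [with Dose=-4, Gene=-2]  = -6
Outcome = |Toxicity - Enzyme|  [with Toxicity=-6, Enzyme=8]  = 14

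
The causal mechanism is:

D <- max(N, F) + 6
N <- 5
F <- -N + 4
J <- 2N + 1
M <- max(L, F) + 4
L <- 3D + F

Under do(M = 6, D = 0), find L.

Under do(M = 6, D = 0), each intervened variable's structural equation is replaced by its fixed value.
F = -N + 4  [with N=5]  = -1
L = 3D + F  [with D=0, F=-1]  = -1

-1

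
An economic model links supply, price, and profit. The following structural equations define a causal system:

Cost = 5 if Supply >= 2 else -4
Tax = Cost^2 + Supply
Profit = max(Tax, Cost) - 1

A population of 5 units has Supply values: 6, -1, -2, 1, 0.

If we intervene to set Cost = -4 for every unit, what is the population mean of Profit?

15.8

Every unit gets Cost=-4 under the intervention. Profit values become 21, 14, 13, 16, 15; E[Profit|do(Cost=-4)] = 15.8.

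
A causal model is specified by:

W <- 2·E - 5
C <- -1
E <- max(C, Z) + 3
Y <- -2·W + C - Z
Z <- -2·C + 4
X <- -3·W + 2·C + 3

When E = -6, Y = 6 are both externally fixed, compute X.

Setting E = -6, Y = 6 by intervention discards those variables' equations.
W = 2·E - 5  [with E=-6]  = -17
X = -3·W + 2·C + 3  [with W=-17, C=-1]  = 52

52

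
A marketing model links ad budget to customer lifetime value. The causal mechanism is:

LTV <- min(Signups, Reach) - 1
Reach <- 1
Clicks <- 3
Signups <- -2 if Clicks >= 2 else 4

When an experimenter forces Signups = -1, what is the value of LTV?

The intervention breaks the incoming arrows to Signups: Signups <- -2 if Clicks >= 2 else 4 no longer applies, and Signups = -1.
LTV = min(Signups, Reach) - 1  [with Signups=-1, Reach=1]  = -2

-2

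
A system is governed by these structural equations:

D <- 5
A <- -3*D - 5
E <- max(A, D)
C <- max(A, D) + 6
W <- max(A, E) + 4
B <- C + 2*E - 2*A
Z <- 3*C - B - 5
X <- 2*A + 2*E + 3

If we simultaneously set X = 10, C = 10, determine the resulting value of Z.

Under do(X = 10, C = 10), each intervened variable's structural equation is replaced by its fixed value.
A = -3*D - 5  [with D=5]  = -20
E = max(A, D)  [with A=-20, D=5]  = 5
B = C + 2*E - 2*A  [with C=10, E=5, A=-20]  = 60
Z = 3*C - B - 5  [with C=10, B=60]  = -35

-35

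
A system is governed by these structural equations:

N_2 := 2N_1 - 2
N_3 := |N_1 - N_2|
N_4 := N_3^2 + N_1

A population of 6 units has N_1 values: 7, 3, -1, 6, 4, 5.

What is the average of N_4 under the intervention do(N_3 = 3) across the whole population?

The intervention sets N_3=3 in all 6 units regardless of N_1. Recomputing N_4 per unit gives 16, 12, 8, 15, 13, 14; average 13.

13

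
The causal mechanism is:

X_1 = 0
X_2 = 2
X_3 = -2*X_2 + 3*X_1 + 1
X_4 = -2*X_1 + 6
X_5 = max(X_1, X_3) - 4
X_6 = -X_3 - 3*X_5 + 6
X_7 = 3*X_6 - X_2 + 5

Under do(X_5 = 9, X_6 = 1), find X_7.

Under do(X_5 = 9, X_6 = 1), each intervened variable's structural equation is replaced by its fixed value.
X_7 = 3*X_6 - X_2 + 5  [with X_6=1, X_2=2]  = 6

6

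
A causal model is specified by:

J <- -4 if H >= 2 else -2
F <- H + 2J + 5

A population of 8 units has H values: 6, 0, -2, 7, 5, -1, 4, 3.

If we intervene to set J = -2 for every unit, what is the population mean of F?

do(J=-2) breaks J's dependence on H. With J=-2 fixed, F across the units is 7, 1, -1, 8, 6, 0, 5, 4, mean 3.75.

3.75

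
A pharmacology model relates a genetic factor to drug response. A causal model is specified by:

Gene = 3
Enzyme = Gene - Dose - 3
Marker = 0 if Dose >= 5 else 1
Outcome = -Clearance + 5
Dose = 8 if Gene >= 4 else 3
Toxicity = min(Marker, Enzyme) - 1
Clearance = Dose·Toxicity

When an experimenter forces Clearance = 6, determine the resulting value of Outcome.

-1

Intervening sets Clearance = 6 and removes its equation (Clearance = Dose·Toxicity).
Outcome = -Clearance + 5  [with Clearance=6]  = -1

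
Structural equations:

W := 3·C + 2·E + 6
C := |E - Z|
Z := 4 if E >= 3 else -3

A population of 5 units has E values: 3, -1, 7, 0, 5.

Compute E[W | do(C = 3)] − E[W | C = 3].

do(C=3) breaks C's dependence on E. With C=3 fixed, W across the units is 21, 13, 29, 15, 25, mean 20.6.
E[W|C=3] averages over only the 2 units with C=3 (E = 7, 0): W = 29, 15, mean 22.
Difference = 20.6 − 22 = -1.4.

-1.4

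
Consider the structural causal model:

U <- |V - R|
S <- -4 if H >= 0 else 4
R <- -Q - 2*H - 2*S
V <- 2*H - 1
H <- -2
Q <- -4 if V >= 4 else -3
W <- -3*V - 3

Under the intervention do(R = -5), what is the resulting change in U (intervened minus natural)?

-4

Intervening sets R = -5 and removes its equation (R <- -Q - 2*H - 2*S).
V = 2*H - 1  [with H=-2]  = -5
U = |V - R|  [with V=-5, R=-5]  = 0
Without intervention: V = 2*H - 1  [with H=-2]  = -5; S = -4 if H >= 0 else 4  [with H=-2]  = 4; Q = -4 if V >= 4 else -3  [with V=-5]  = -3; R = -Q - 2*H - 2*S  [with Q=-3, H=-2, S=4]  = -1; U = |V - R|  [with V=-5, R=-1]  = 4.
Change = 0 − 4 = -4.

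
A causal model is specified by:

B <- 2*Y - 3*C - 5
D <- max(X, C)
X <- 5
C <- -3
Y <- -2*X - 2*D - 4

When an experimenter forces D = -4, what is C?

-3

Under do(D=-4), the mechanism D <- max(X, C) is discarded; D is fixed at -4.
Since C is not a descendant of the intervened variable, it is unaffected.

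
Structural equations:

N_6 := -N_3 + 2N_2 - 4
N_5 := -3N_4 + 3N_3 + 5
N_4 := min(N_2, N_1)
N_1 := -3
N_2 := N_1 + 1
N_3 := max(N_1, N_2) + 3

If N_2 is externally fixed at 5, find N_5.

do(N_2=5) replaces the equation N_2 := N_1 + 1 with the constant N_2 = 5.
N_3 = max(N_1, N_2) + 3  [with N_1=-3, N_2=5]  = 8
N_4 = min(N_2, N_1)  [with N_2=5, N_1=-3]  = -3
N_5 = -3N_4 + 3N_3 + 5  [with N_4=-3, N_3=8]  = 38

38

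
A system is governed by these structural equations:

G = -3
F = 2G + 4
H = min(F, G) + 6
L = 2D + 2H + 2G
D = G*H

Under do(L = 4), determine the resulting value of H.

do(L=4) replaces the equation L = 2D + 2H + 2G with the constant L = 4.
H is not downstream of the intervention, so its value is determined by the original equations.
F = 2G + 4  [with G=-3]  = -2
H = min(F, G) + 6  [with F=-2, G=-3]  = 3

3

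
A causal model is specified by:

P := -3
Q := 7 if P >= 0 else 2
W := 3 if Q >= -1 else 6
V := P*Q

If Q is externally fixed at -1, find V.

Under do(Q=-1), the mechanism Q := 7 if P >= 0 else 2 is discarded; Q is fixed at -1.
V = P*Q  [with P=-3, Q=-1]  = 3

3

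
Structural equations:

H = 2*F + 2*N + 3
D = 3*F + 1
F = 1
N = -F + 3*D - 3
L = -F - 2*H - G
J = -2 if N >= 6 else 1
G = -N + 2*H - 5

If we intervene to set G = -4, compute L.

Intervening sets G = -4 and removes its equation (G = -N + 2*H - 5).
D = 3*F + 1  [with F=1]  = 4
N = -F + 3*D - 3  [with F=1, D=4]  = 8
H = 2*F + 2*N + 3  [with F=1, N=8]  = 21
L = -F - 2*H - G  [with F=1, H=21, G=-4]  = -39

-39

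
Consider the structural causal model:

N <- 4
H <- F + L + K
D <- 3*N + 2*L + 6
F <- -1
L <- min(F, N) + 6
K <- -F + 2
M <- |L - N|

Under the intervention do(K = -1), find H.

3

Under do(K=-1), the mechanism K <- -F + 2 is discarded; K is fixed at -1.
L = min(F, N) + 6  [with F=-1, N=4]  = 5
H = F + L + K  [with F=-1, L=5, K=-1]  = 3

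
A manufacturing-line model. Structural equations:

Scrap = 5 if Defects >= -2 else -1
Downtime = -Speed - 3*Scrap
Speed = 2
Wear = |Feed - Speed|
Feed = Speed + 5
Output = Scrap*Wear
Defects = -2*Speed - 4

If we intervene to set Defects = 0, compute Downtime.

The intervention breaks the incoming arrows to Defects: Defects = -2*Speed - 4 no longer applies, and Defects = 0.
Scrap = 5 if Defects >= -2 else -1  [with Defects=0]  = 5
Downtime = -Speed - 3*Scrap  [with Speed=2, Scrap=5]  = -17

-17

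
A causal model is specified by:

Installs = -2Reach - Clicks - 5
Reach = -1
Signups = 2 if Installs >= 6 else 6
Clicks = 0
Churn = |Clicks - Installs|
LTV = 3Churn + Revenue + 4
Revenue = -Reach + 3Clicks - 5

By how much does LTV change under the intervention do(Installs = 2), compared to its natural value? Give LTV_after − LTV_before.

The intervention breaks the incoming arrows to Installs: Installs = -2Reach - Clicks - 5 no longer applies, and Installs = 2.
Churn = |Clicks - Installs|  [with Clicks=0, Installs=2]  = 2
Revenue = -Reach + 3Clicks - 5  [with Reach=-1, Clicks=0]  = -4
LTV = 3Churn + Revenue + 4  [with Churn=2, Revenue=-4]  = 6
Without intervention: Installs = -2Reach - Clicks - 5  [with Reach=-1, Clicks=0]  = -3; Churn = |Clicks - Installs|  [with Clicks=0, Installs=-3]  = 3; Revenue = -Reach + 3Clicks - 5  [with Reach=-1, Clicks=0]  = -4; LTV = 3Churn + Revenue + 4  [with Churn=3, Revenue=-4]  = 9.
Change = 6 − 9 = -3.

-3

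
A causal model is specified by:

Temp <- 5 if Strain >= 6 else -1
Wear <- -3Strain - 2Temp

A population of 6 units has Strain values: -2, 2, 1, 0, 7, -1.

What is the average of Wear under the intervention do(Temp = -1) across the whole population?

-1.5

The intervention sets Temp=-1 in all 6 units regardless of Strain. Recomputing Wear per unit gives 8, -4, -1, 2, -19, 5; average -1.5.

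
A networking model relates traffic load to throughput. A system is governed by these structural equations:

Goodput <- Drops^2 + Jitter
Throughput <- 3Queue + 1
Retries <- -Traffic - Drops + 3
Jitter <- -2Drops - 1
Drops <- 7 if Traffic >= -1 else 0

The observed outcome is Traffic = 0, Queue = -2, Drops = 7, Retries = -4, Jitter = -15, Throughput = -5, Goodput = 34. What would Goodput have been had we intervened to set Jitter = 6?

Under do(Jitter=6), the mechanism Jitter <- -2Drops - 1 is discarded; Jitter is fixed at 6.
Drops = 7 if Traffic >= -1 else 0  [with Traffic=0]  = 7
Goodput = Drops^2 + Jitter  [with Drops=7, Jitter=6]  = 55

55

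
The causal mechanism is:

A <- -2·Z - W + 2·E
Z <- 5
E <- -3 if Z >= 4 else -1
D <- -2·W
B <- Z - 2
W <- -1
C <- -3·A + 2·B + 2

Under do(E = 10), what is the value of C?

The intervention breaks the incoming arrows to E: E <- -3 if Z >= 4 else -1 no longer applies, and E = 10.
B = Z - 2  [with Z=5]  = 3
A = -2·Z - W + 2·E  [with Z=5, W=-1, E=10]  = 11
C = -3·A + 2·B + 2  [with A=11, B=3]  = -25

-25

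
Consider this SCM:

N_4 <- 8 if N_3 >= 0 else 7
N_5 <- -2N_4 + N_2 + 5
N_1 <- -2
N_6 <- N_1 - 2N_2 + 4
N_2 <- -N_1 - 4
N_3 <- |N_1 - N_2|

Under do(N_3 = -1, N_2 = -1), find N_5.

Setting N_3 = -1, N_2 = -1 by intervention discards those variables' equations.
N_4 = 8 if N_3 >= 0 else 7  [with N_3=-1]  = 7
N_5 = -2N_4 + N_2 + 5  [with N_4=7, N_2=-1]  = -10

-10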